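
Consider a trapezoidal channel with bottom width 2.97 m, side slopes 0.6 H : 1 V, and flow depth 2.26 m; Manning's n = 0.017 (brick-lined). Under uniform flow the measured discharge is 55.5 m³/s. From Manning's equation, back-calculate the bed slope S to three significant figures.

0.00742

A = (b + z·y)·y = (2.97 + 0.6×2.26)×2.26 = 9.777 m²
P = b + 2y√(1+z²) = 2.97 + 2×2.26×√(1+0.6²) = 8.241 m
R = A/P = 9.777/8.241 = 1.186 m
S = (Q·n / (1·A·R^(2/3)))² = (55.5×0.017 / (1×9.777×1.121))² = 0.007416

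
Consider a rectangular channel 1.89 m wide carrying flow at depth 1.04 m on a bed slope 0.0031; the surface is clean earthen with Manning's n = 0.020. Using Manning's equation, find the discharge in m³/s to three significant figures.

A = b·y = 1.89 × 1.04 = 1.966 m²
P = b + 2y = 1.89 + 2×1.04 = 3.970 m
R = A/P = 1.966/3.970 = 0.4951 m
Q = (1/n)·A·R^(2/3)·S^(1/2) = (1/0.020) × 1.966 × 0.4951^(2/3) × 0.0031^(1/2) = 3.425 m³/s

3.42 m³/s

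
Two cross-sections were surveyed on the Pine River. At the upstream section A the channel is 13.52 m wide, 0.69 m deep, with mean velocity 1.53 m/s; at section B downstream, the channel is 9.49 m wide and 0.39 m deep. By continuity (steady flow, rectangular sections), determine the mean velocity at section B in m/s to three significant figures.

Q = A₁V₁ = (13.52×0.69) × 1.53 = 14.27 m³/s
A₂ = 9.49 × 0.39 = 3.701 m²
V₂ = Q/A₂ = 14.27/3.701 = 3.856 m/s

3.86 m/s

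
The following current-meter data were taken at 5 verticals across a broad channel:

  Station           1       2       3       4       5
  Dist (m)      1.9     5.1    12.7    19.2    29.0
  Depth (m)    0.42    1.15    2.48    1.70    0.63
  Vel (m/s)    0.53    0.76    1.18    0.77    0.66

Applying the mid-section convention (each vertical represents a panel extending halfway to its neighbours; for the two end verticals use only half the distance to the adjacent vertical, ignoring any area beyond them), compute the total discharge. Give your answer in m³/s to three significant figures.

w_1 = (5.1 − 1.9)/2 = 1.6 m; q_1 = 0.53 × 0.42 × 1.6 = 0.3562 m³/s
w_2 = (12.7 − 1.9)/2 = 5.4 m; q_2 = 0.76 × 1.15 × 5.4 = 4.720 m³/s
w_3 = (19.2 − 5.1)/2 = 7.05 m; q_3 = 1.18 × 2.48 × 7.05 = 20.63 m³/s
w_4 = (29.0 − 12.7)/2 = 8.15 m; q_4 = 0.77 × 1.70 × 8.15 = 10.67 m³/s
w_5 = (29.0 − 19.2)/2 = 4.9 m; q_5 = 0.66 × 0.63 × 4.9 = 2.037 m³/s
Q = Σ qᵢ = 38.41 m³/s

38.4 m³/s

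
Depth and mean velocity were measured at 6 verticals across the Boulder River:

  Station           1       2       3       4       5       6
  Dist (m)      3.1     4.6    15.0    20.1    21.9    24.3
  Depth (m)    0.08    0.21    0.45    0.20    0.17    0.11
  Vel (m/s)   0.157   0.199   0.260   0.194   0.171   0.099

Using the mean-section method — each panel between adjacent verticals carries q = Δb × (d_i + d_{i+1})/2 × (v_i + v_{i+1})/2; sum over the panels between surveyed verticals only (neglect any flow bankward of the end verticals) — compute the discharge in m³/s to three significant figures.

Panel 1-2: Δb = 1.5 m, d̄ = (0.08+0.21)/2 = 0.145, v̄ = (0.157+0.199)/2 = 0.178 → q = 1.5×0.145×0.178 = 0.03872 m³/s
Panel 2-3: Δb = 10.4 m, d̄ = (0.21+0.45)/2 = 0.33, v̄ = (0.199+0.260)/2 = 0.2295 → q = 10.4×0.33×0.2295 = 0.7876 m³/s
Panel 3-4: Δb = 5.1 m, d̄ = (0.45+0.20)/2 = 0.325, v̄ = (0.260+0.194)/2 = 0.227 → q = 5.1×0.325×0.227 = 0.3763 m³/s
Panel 4-5: Δb = 1.8 m, d̄ = (0.20+0.17)/2 = 0.185, v̄ = (0.194+0.171)/2 = 0.1825 → q = 1.8×0.185×0.1825 = 0.06077 m³/s
Panel 5-6: Δb = 2.4 m, d̄ = (0.17+0.11)/2 = 0.14, v̄ = (0.171+0.099)/2 = 0.135 → q = 2.4×0.14×0.135 = 0.04536 m³/s
Q = Σ q = 1.309 m³/s

1.31 m³/s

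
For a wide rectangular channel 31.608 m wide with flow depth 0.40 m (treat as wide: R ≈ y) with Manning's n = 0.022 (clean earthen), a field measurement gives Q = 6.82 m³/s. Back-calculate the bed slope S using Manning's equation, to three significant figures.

0.000478

A = b·y = 31.608 × 0.40 = 12.64 m²
Wide channel: R ≈ y = 0.40 m
S = (Q·n / (1·A·R^(2/3)))² = (6.82×0.022 / (1×12.64×0.5429))² = 0.0004778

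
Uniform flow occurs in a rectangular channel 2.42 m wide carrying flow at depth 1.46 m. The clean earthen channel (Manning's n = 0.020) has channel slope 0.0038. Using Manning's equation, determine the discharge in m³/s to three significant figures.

8.27 m³/s

A = b·y = 2.42 × 1.46 = 3.533 m²
P = b + 2y = 2.42 + 2×1.46 = 5.340 m
R = A/P = 3.533/5.340 = 0.6616 m
Q = (1/n)·A·R^(2/3)·S^(1/2) = (1/0.020) × 3.533 × 0.6616^(2/3) × 0.0038^(1/2) = 8.269 m³/s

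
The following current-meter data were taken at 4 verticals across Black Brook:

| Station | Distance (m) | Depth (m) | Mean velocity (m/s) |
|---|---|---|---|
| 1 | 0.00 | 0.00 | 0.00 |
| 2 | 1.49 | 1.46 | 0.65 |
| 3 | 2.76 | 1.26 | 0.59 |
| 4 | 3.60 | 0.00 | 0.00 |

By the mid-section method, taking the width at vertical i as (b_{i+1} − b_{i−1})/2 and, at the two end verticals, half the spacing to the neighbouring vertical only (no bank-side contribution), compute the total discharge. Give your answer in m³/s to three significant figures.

w_2 = (2.76 − 0.00)/2 = 1.38 m; q_2 = 0.65 × 1.46 × 1.38 = 1.310 m³/s
w_3 = (3.60 − 1.49)/2 = 1.055 m; q_3 = 0.59 × 1.26 × 1.055 = 0.7843 m³/s
Stations 1, 4 contribute zero (depth or velocity is 0).
Q = Σ qᵢ = 2.094 m³/s

2.09 m³/s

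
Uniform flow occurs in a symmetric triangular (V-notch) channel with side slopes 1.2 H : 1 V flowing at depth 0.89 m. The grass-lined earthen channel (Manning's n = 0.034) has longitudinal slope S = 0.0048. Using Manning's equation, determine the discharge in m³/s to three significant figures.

0.947 m³/s

A = z·y² = 1.2×0.89² = 0.9505 m²
P = 2y√(1+z²) = 2×0.89×√(1+1.2²) = 2.780 m
R = A/P = 0.9505/2.780 = 0.3419 m
Q = (1/n)·A·R^(2/3)·S^(1/2) = (1/0.034) × 0.9505 × 0.3419^(2/3) × 0.0048^(1/2) = 0.9470 m³/s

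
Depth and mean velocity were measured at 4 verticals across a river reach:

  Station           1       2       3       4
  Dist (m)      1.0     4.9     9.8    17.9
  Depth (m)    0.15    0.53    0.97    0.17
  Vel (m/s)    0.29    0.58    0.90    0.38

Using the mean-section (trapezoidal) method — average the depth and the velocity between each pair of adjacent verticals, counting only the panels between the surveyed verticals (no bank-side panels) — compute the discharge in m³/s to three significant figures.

Panel 1-2: Δb = 3.9 m, d̄ = (0.15+0.53)/2 = 0.34, v̄ = (0.29+0.58)/2 = 0.435 → q = 3.9×0.34×0.435 = 0.5768 m³/s
Panel 2-3: Δb = 4.9 m, d̄ = (0.53+0.97)/2 = 0.75, v̄ = (0.58+0.90)/2 = 0.74 → q = 4.9×0.75×0.74 = 2.720 m³/s
Panel 3-4: Δb = 8.1 m, d̄ = (0.97+0.17)/2 = 0.57, v̄ = (0.90+0.38)/2 = 0.64 → q = 8.1×0.57×0.64 = 2.955 m³/s
Q = Σ q = 6.251 m³/s

6.25 m³/s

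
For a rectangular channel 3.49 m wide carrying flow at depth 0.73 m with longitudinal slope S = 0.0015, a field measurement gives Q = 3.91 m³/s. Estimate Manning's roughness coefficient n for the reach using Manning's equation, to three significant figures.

0.0162

A = b·y = 3.49 × 0.73 = 2.548 m²
P = b + 2y = 3.49 + 2×0.73 = 4.950 m
R = A/P = 2.548/4.950 = 0.5147 m
n = (1/Q)·A·R^(2/3)·S^(1/2) = (1/3.91) × 2.548 × 0.6422 × 0.03873 = 0.01621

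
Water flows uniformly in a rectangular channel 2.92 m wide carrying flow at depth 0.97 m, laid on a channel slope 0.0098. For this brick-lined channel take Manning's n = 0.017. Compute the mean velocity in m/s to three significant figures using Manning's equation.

A = b·y = 2.92 × 0.97 = 2.832 m²
P = b + 2y = 2.92 + 2×0.97 = 4.860 m
R = A/P = 2.832/4.860 = 0.5828 m
Q = (1/n)·A·R^(2/3)·S^(1/2) = (1/0.017) × 2.832 × 0.5828^(2/3) × 0.0098^(1/2) = 11.51 m³/s
V = Q/A = 11.51/2.832 = 4.063 m/s

4.06 m/s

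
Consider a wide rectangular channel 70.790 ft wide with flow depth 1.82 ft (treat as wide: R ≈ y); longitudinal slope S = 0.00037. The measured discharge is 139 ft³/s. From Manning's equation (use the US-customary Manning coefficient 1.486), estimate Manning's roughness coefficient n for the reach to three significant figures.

A = b·y = 70.790 × 1.82 = 128.8 ft²
Wide channel: R ≈ y = 1.82 ft
n = (1.486/Q)·A·R^(2/3)·S^(1/2) = (1.486/139) × 128.8 × 1.491 × 0.01924 = 0.03949

0.0395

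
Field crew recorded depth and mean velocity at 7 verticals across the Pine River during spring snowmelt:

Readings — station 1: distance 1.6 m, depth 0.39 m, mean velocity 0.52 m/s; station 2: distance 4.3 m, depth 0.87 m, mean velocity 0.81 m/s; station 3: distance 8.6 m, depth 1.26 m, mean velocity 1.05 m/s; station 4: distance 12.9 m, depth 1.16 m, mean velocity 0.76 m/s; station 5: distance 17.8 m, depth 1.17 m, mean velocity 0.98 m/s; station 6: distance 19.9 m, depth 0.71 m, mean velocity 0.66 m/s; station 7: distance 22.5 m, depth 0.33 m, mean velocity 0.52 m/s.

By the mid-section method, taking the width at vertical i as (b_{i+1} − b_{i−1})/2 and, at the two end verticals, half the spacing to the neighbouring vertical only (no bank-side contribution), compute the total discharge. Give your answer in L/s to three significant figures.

w_1 = (4.3 − 1.6)/2 = 1.35 m; q_1 = 0.52 × 0.39 × 1.35 = 0.2738 m³/s
w_2 = (8.6 − 1.6)/2 = 3.5 m; q_2 = 0.81 × 0.87 × 3.5 = 2.466 m³/s
w_3 = (12.9 − 4.3)/2 = 4.3 m; q_3 = 1.05 × 1.26 × 4.3 = 5.689 m³/s
w_4 = (17.8 − 8.6)/2 = 4.6 m; q_4 = 0.76 × 1.16 × 4.6 = 4.055 m³/s
w_5 = (19.9 − 12.9)/2 = 3.5 m; q_5 = 0.98 × 1.17 × 3.5 = 4.013 m³/s
w_6 = (22.5 − 17.8)/2 = 2.35 m; q_6 = 0.66 × 0.71 × 2.35 = 1.101 m³/s
w_7 = (22.5 − 19.9)/2 = 1.3 m; q_7 = 0.52 × 0.33 × 1.3 = 0.2231 m³/s
Q = Σ qᵢ = 17.82 m³/s
= 17.82 × 1000 = 17820 L/s

17800 L/s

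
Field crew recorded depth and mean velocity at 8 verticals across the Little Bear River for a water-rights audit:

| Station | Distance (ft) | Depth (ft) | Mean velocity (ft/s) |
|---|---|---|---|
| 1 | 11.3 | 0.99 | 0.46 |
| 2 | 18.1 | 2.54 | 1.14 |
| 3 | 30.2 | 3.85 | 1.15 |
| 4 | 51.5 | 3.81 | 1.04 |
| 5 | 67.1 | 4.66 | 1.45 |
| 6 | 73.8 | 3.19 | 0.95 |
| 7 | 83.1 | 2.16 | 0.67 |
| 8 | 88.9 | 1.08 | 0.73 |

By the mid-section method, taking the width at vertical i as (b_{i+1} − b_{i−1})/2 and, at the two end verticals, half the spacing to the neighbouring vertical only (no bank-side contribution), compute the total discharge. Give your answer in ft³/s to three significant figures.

w_1 = (18.1 − 11.3)/2 = 3.4 ft; q_1 = 0.46 × 0.99 × 3.4 = 1.548 ft³/s
w_2 = (30.2 − 11.3)/2 = 9.45 ft; q_2 = 1.14 × 2.54 × 9.45 = 27.36 ft³/s
w_3 = (51.5 − 18.1)/2 = 16.7 ft; q_3 = 1.15 × 3.85 × 16.7 = 73.94 ft³/s
w_4 = (67.1 − 30.2)/2 = 18.45 ft; q_4 = 1.04 × 3.81 × 18.45 = 73.11 ft³/s
w_5 = (73.8 − 51.5)/2 = 11.15 ft; q_5 = 1.45 × 4.66 × 11.15 = 75.34 ft³/s
w_6 = (83.1 − 67.1)/2 = 8 ft; q_6 = 0.95 × 3.19 × 8 = 24.24 ft³/s
w_7 = (88.9 − 73.8)/2 = 7.55 ft; q_7 = 0.67 × 2.16 × 7.55 = 10.93 ft³/s
w_8 = (88.9 − 83.1)/2 = 2.9 ft; q_8 = 0.73 × 1.08 × 2.9 = 2.286 ft³/s
Q = Σ qᵢ = 288.8 ft³/s

289 ft³/s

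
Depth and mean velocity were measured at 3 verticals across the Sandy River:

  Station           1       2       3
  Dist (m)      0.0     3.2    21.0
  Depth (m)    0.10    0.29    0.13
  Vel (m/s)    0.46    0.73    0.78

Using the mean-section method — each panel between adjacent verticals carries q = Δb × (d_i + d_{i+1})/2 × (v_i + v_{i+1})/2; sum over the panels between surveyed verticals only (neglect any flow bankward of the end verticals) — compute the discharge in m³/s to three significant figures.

Panel 1-2: Δb = 3.2 m, d̄ = (0.10+0.29)/2 = 0.195, v̄ = (0.46+0.73)/2 = 0.595 → q = 3.2×0.195×0.595 = 0.3713 m³/s
Panel 2-3: Δb = 17.8 m, d̄ = (0.29+0.13)/2 = 0.21, v̄ = (0.73+0.78)/2 = 0.755 → q = 17.8×0.21×0.755 = 2.822 m³/s
Q = Σ q = 3.193 m³/s

3.19 m³/s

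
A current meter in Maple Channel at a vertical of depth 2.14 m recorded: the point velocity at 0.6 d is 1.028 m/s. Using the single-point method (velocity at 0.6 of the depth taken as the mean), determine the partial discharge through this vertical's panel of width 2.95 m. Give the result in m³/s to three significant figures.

6.49 m³/s

v̄ = v₀.₆ = 1.028 m/s
q = v̄ × d × w = 1.028 × 2.14 × 2.95 = 6.490 m³/s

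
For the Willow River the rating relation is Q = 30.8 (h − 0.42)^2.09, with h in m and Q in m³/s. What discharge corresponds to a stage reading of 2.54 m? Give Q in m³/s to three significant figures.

148 m³/s

Q = 30.8 × (2.54 − 0.42)^2.09 = 30.8 × 2.12^2.09 = 148.1 m³/s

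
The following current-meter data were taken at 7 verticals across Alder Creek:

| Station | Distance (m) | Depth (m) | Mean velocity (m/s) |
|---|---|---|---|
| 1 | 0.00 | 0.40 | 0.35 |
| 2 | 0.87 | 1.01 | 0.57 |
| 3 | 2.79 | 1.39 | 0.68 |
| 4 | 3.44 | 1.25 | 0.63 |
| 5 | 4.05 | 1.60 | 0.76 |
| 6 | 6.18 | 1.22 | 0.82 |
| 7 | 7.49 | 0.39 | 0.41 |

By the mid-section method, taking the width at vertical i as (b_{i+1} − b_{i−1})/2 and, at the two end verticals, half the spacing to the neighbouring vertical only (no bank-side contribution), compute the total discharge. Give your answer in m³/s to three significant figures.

w_1 = (0.87 − 0.00)/2 = 0.435 m; q_1 = 0.35 × 0.40 × 0.435 = 0.06090 m³/s
w_2 = (2.79 − 0.00)/2 = 1.395 m; q_2 = 0.57 × 1.01 × 1.395 = 0.8031 m³/s
w_3 = (3.44 − 0.87)/2 = 1.285 m; q_3 = 0.68 × 1.39 × 1.285 = 1.215 m³/s
w_4 = (4.05 − 2.79)/2 = 0.63 m; q_4 = 0.63 × 1.25 × 0.63 = 0.4961 m³/s
w_5 = (6.18 − 3.44)/2 = 1.37 m; q_5 = 0.76 × 1.60 × 1.37 = 1.666 m³/s
w_6 = (7.49 − 4.05)/2 = 1.72 m; q_6 = 0.82 × 1.22 × 1.72 = 1.721 m³/s
w_7 = (7.49 − 6.18)/2 = 0.655 m; q_7 = 0.41 × 0.39 × 0.655 = 0.1047 m³/s
Q = Σ qᵢ = 6.066 m³/s

6.07 m³/s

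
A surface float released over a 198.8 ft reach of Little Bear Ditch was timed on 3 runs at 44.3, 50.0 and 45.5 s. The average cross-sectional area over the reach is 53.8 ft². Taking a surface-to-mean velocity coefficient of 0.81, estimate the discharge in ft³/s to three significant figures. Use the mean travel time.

t̄ = (44.3 + 50.0 + 45.5) / 3 = 46.6 s
v_surface = L / t̄ = 198.8 / 46.6 = 4.266 ft/s
v_mean = 0.81 × 4.266 = 3.456 ft/s
Q = A × v_mean = 53.8 × 3.456 = 185.9 ft³/s

186 ft³/s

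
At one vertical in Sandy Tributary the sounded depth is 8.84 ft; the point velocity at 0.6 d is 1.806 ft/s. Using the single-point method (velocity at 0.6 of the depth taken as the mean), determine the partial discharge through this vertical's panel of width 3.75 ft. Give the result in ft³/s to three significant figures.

59.9 ft³/s

v̄ = v₀.₆ = 1.806 ft/s
q = v̄ × d × w = 1.806 × 8.84 × 3.75 = 59.87 ft³/s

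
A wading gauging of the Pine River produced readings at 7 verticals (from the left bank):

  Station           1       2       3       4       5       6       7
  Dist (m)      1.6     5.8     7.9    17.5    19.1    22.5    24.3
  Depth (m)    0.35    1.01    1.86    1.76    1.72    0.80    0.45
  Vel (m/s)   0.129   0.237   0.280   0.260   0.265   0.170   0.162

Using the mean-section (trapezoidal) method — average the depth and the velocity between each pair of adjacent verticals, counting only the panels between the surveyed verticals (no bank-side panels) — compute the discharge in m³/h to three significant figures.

Panel 1-2: Δb = 4.2 m, d̄ = (0.35+1.01)/2 = 0.68, v̄ = (0.129+0.237)/2 = 0.183 → q = 4.2×0.68×0.183 = 0.5226 m³/s
Panel 2-3: Δb = 2.1 m, d̄ = (1.01+1.86)/2 = 1.435, v̄ = (0.237+0.280)/2 = 0.2585 → q = 2.1×1.435×0.2585 = 0.7790 m³/s
Panel 3-4: Δb = 9.6 m, d̄ = (1.86+1.76)/2 = 1.81, v̄ = (0.280+0.260)/2 = 0.27 → q = 9.6×1.81×0.27 = 4.692 m³/s
Panel 4-5: Δb = 1.6 m, d̄ = (1.76+1.72)/2 = 1.74, v̄ = (0.260+0.265)/2 = 0.2625 → q = 1.6×1.74×0.2625 = 0.7308 m³/s
Panel 5-6: Δb = 3.4 m, d̄ = (1.72+0.80)/2 = 1.26, v̄ = (0.265+0.170)/2 = 0.2175 → q = 3.4×1.26×0.2175 = 0.9318 m³/s
Panel 6-7: Δb = 1.8 m, d̄ = (0.80+0.45)/2 = 0.625, v̄ = (0.170+0.162)/2 = 0.166 → q = 1.8×0.625×0.166 = 0.1868 m³/s
Q = Σ q = 7.842 m³/s
= 7.842 × 3600 = 28230 m³/h

28200 m³/h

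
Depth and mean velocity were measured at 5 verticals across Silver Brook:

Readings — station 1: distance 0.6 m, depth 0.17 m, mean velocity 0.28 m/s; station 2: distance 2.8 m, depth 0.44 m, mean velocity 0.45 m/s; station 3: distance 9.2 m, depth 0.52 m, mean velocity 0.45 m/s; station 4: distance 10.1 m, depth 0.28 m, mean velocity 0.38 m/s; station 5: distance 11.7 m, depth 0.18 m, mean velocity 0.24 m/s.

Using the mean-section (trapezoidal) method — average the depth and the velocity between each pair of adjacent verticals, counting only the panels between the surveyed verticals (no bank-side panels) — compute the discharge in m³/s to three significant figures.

1.89 m³/s

Panel 1-2: Δb = 2.2 m, d̄ = (0.17+0.44)/2 = 0.305, v̄ = (0.28+0.45)/2 = 0.365 → q = 2.2×0.305×0.365 = 0.2449 m³/s
Panel 2-3: Δb = 6.4 m, d̄ = (0.44+0.52)/2 = 0.48, v̄ = (0.45+0.45)/2 = 0.45 → q = 6.4×0.48×0.45 = 1.382 m³/s
Panel 3-4: Δb = 0.9 m, d̄ = (0.52+0.28)/2 = 0.4, v̄ = (0.45+0.38)/2 = 0.415 → q = 0.9×0.4×0.415 = 0.1494 m³/s
Panel 4-5: Δb = 1.6 m, d̄ = (0.28+0.18)/2 = 0.23, v̄ = (0.38+0.24)/2 = 0.31 → q = 1.6×0.23×0.31 = 0.1141 m³/s
Q = Σ q = 1.891 m³/s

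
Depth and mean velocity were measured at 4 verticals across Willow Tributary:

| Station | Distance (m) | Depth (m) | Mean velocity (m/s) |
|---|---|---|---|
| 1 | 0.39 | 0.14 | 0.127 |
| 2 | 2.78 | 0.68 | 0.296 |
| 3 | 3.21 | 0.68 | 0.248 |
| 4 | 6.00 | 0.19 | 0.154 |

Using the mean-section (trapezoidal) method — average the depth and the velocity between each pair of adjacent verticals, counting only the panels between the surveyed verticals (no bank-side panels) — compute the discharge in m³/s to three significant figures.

0.531 m³/s

Panel 1-2: Δb = 2.39 m, d̄ = (0.14+0.68)/2 = 0.41, v̄ = (0.127+0.296)/2 = 0.2115 → q = 2.39×0.41×0.2115 = 0.2072 m³/s
Panel 2-3: Δb = 0.43 m, d̄ = (0.68+0.68)/2 = 0.68, v̄ = (0.296+0.248)/2 = 0.272 → q = 0.43×0.68×0.272 = 0.07953 m³/s
Panel 3-4: Δb = 2.79 m, d̄ = (0.68+0.19)/2 = 0.435, v̄ = (0.248+0.154)/2 = 0.201 → q = 2.79×0.435×0.201 = 0.2439 m³/s
Q = Σ q = 0.5307 m³/s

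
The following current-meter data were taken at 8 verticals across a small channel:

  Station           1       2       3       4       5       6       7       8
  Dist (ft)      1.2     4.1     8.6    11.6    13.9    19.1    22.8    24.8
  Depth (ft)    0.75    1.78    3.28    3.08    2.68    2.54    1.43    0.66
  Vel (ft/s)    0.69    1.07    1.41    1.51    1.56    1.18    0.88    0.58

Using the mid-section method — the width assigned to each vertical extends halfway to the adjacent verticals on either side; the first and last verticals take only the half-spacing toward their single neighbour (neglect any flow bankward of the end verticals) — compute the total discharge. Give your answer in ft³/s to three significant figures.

w_1 = (4.1 − 1.2)/2 = 1.45 ft; q_1 = 0.69 × 0.75 × 1.45 = 0.7504 ft³/s
w_2 = (8.6 − 1.2)/2 = 3.7 ft; q_2 = 1.07 × 1.78 × 3.7 = 7.047 ft³/s
w_3 = (11.6 − 4.1)/2 = 3.75 ft; q_3 = 1.41 × 3.28 × 3.75 = 17.34 ft³/s
w_4 = (13.9 − 8.6)/2 = 2.65 ft; q_4 = 1.51 × 3.08 × 2.65 = 12.32 ft³/s
w_5 = (19.1 − 11.6)/2 = 3.75 ft; q_5 = 1.56 × 2.68 × 3.75 = 15.68 ft³/s
w_6 = (22.8 − 13.9)/2 = 4.45 ft; q_6 = 1.18 × 2.54 × 4.45 = 13.34 ft³/s
w_7 = (24.8 − 19.1)/2 = 2.85 ft; q_7 = 0.88 × 1.43 × 2.85 = 3.586 ft³/s
w_8 = (24.8 − 22.8)/2 = 1 ft; q_8 = 0.58 × 0.66 × 1 = 0.3828 ft³/s
Q = Σ qᵢ = 70.45 ft³/s

70.4 ft³/s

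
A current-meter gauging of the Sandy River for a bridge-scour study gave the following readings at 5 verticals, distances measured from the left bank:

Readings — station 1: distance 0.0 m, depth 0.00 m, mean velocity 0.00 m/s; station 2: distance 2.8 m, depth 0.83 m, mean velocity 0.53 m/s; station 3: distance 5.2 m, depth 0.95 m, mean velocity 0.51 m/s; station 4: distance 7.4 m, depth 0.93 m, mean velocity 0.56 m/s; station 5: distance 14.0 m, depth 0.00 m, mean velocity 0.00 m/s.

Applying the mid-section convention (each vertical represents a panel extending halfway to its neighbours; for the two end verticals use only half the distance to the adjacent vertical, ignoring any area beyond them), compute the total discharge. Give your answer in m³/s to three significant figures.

4.55 m³/s

w_2 = (5.2 − 0.0)/2 = 2.6 m; q_2 = 0.53 × 0.83 × 2.6 = 1.144 m³/s
w_3 = (7.4 − 2.8)/2 = 2.3 m; q_3 = 0.51 × 0.95 × 2.3 = 1.114 m³/s
w_4 = (14.0 − 5.2)/2 = 4.4 m; q_4 = 0.56 × 0.93 × 4.4 = 2.292 m³/s
Stations 1, 5 contribute zero (depth or velocity is 0).
Q = Σ qᵢ = 4.550 m³/s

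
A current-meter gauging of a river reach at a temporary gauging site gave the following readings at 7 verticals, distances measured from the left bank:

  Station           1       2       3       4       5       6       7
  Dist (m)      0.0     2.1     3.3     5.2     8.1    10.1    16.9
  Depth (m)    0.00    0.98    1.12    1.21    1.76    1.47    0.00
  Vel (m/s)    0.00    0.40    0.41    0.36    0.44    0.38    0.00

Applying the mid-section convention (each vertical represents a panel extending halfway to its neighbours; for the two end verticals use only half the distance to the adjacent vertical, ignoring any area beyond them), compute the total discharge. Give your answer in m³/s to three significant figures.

w_2 = (3.3 − 0.0)/2 = 1.65 m; q_2 = 0.40 × 0.98 × 1.65 = 0.6468 m³/s
w_3 = (5.2 − 2.1)/2 = 1.55 m; q_3 = 0.41 × 1.12 × 1.55 = 0.7118 m³/s
w_4 = (8.1 − 3.3)/2 = 2.4 m; q_4 = 0.36 × 1.21 × 2.4 = 1.045 m³/s
w_5 = (10.1 − 5.2)/2 = 2.45 m; q_5 = 0.44 × 1.76 × 2.45 = 1.897 m³/s
w_6 = (16.9 − 8.1)/2 = 4.4 m; q_6 = 0.38 × 1.47 × 4.4 = 2.458 m³/s
Stations 1, 7 contribute zero (depth or velocity is 0).
Q = Σ qᵢ = 6.759 m³/s

6.76 m³/s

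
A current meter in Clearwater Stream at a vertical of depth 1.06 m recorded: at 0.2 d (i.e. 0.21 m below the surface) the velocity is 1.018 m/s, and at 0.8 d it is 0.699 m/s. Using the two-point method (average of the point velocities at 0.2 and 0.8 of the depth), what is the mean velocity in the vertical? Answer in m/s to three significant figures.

0.859 m/s

v̄ = (1.018 + 0.699) / 2 = 0.8585 m/s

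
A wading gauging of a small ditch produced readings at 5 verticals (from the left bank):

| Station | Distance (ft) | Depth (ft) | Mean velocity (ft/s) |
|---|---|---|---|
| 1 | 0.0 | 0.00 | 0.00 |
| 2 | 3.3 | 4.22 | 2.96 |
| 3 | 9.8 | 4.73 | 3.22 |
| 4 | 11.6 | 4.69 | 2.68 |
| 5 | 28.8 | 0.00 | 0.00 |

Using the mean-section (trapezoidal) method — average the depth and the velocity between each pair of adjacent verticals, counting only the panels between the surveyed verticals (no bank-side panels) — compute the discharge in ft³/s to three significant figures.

Panel 1-2: Δb = 3.3 ft, d̄ = (0.00+4.22)/2 = 2.11, v̄ = (0.00+2.96)/2 = 1.48 → q = 3.3×2.11×1.48 = 10.31 ft³/s
Panel 2-3: Δb = 6.5 ft, d̄ = (4.22+4.73)/2 = 4.475, v̄ = (2.96+3.22)/2 = 3.09 → q = 6.5×4.475×3.09 = 89.88 ft³/s
Panel 3-4: Δb = 1.8 ft, d̄ = (4.73+4.69)/2 = 4.71, v̄ = (3.22+2.68)/2 = 2.95 → q = 1.8×4.71×2.95 = 25.01 ft³/s
Panel 4-5: Δb = 17.2 ft, d̄ = (4.69+0.00)/2 = 2.345, v̄ = (2.68+0.00)/2 = 1.34 → q = 17.2×2.345×1.34 = 54.05 ft³/s
Q = Σ q = 179.2 ft³/s

179 ft³/s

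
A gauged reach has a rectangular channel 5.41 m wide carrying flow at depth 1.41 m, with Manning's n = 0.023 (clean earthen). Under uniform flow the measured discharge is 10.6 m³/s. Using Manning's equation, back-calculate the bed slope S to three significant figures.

0.00113

A = b·y = 5.41 × 1.41 = 7.628 m²
P = b + 2y = 5.41 + 2×1.41 = 8.230 m
R = A/P = 7.628/8.230 = 0.9269 m
S = (Q·n / (1·A·R^(2/3)))² = (10.6×0.023 / (1×7.628×0.9506))² = 0.001130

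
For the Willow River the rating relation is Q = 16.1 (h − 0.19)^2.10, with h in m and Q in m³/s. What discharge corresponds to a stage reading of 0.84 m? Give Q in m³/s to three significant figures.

6.52 m³/s

Q = 16.1 × (0.84 − 0.19)^2.10 = 16.1 × 0.65^2.10 = 6.515 m³/s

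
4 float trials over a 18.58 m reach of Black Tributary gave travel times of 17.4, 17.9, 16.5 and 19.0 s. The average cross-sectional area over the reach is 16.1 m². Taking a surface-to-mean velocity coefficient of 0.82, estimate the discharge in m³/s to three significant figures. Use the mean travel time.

t̄ = (17.4 + 17.9 + 16.5 + 19.0) / 4 = 17.7 s
v_surface = L / t̄ = 18.58 / 17.7 = 1.050 m/s
v_mean = 0.82 × 1.050 = 0.8608 m/s
Q = A × v_mean = 16.1 × 0.8608 = 13.86 m³/s

13.9 m³/s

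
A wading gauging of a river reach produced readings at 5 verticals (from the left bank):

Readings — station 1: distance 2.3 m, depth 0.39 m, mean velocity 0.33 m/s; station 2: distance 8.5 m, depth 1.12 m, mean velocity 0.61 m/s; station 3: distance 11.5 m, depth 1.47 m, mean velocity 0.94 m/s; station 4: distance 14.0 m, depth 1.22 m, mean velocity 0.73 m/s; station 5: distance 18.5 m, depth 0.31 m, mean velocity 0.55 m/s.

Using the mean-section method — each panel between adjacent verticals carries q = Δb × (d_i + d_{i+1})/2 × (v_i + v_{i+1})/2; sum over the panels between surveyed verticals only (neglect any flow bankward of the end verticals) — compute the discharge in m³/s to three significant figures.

Panel 1-2: Δb = 6.2 m, d̄ = (0.39+1.12)/2 = 0.755, v̄ = (0.33+0.61)/2 = 0.47 → q = 6.2×0.755×0.47 = 2.200 m³/s
Panel 2-3: Δb = 3 m, d̄ = (1.12+1.47)/2 = 1.295, v̄ = (0.61+0.94)/2 = 0.775 → q = 3×1.295×0.775 = 3.011 m³/s
Panel 3-4: Δb = 2.5 m, d̄ = (1.47+1.22)/2 = 1.345, v̄ = (0.94+0.73)/2 = 0.835 → q = 2.5×1.345×0.835 = 2.808 m³/s
Panel 4-5: Δb = 4.5 m, d̄ = (1.22+0.31)/2 = 0.765, v̄ = (0.73+0.55)/2 = 0.64 → q = 4.5×0.765×0.64 = 2.203 m³/s
Q = Σ q = 10.22 m³/s

10.2 m³/s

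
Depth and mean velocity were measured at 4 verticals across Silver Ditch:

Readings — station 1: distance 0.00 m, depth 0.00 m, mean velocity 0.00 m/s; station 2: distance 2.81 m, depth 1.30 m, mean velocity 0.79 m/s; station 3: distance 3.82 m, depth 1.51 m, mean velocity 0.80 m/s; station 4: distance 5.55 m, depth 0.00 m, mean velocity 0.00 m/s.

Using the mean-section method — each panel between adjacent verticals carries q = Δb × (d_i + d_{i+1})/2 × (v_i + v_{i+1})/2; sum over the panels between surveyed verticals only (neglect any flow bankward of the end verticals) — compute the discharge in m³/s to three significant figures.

2.37 m³/s

Panel 1-2: Δb = 2.81 m, d̄ = (0.00+1.30)/2 = 0.65, v̄ = (0.00+0.79)/2 = 0.395 → q = 2.81×0.65×0.395 = 0.7215 m³/s
Panel 2-3: Δb = 1.01 m, d̄ = (1.30+1.51)/2 = 1.405, v̄ = (0.79+0.80)/2 = 0.795 → q = 1.01×1.405×0.795 = 1.128 m³/s
Panel 3-4: Δb = 1.73 m, d̄ = (1.51+0.00)/2 = 0.755, v̄ = (0.80+0.00)/2 = 0.4 → q = 1.73×0.755×0.4 = 0.5225 m³/s
Q = Σ q = 2.372 m³/s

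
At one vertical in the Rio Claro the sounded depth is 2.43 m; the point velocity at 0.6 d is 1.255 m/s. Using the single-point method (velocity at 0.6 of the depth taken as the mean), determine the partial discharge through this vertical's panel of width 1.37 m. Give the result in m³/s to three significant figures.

4.18 m³/s

v̄ = v₀.₆ = 1.255 m/s
q = v̄ × d × w = 1.255 × 2.43 × 1.37 = 4.178 m³/s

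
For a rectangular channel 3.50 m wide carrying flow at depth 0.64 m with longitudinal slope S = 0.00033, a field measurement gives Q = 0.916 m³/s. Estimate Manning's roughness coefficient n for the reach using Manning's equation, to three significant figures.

A = b·y = 3.50 × 0.64 = 2.240 m²
P = b + 2y = 3.50 + 2×0.64 = 4.780 m
R = A/P = 2.240/4.780 = 0.4686 m
n = (1/Q)·A·R^(2/3)·S^(1/2) = (1/0.916) × 2.240 × 0.6033 × 0.01817 = 0.02680

0.0268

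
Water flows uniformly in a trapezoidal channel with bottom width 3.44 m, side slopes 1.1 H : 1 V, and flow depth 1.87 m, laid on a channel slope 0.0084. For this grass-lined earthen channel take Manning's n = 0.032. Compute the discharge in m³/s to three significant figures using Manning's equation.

A = (b + z·y)·y = (3.44 + 1.1×1.87)×1.87 = 10.28 m²
P = b + 2y√(1+z²) = 3.44 + 2×1.87×√(1+1.1²) = 9.000 m
R = A/P = 10.28/9.000 = 1.142 m
Q = (1/n)·A·R^(2/3)·S^(1/2) = (1/0.032) × 10.28 × 1.142^(2/3) × 0.0084^(1/2) = 32.17 m³/s

32.2 m³/s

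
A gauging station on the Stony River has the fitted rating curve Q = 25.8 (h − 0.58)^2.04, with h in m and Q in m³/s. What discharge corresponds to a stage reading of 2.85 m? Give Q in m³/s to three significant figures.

Q = 25.8 × (2.85 − 0.58)^2.04 = 25.8 × 2.27^2.04 = 137.4 m³/s

137 m³/s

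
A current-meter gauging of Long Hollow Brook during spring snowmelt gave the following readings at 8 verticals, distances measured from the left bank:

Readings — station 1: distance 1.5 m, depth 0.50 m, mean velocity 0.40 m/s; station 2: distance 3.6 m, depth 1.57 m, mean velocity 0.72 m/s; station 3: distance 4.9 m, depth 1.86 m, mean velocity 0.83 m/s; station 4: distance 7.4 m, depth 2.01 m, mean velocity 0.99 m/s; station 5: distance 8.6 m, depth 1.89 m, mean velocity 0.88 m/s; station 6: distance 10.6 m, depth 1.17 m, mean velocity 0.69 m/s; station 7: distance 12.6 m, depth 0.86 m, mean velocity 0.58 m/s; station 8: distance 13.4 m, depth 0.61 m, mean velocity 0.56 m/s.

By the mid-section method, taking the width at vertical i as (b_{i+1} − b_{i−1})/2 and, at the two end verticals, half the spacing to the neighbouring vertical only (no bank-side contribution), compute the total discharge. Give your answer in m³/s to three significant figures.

w_1 = (3.6 − 1.5)/2 = 1.05 m; q_1 = 0.40 × 0.50 × 1.05 = 0.2100 m³/s
w_2 = (4.9 − 1.5)/2 = 1.7 m; q_2 = 0.72 × 1.57 × 1.7 = 1.922 m³/s
w_3 = (7.4 − 3.6)/2 = 1.9 m; q_3 = 0.83 × 1.86 × 1.9 = 2.933 m³/s
w_4 = (8.6 − 4.9)/2 = 1.85 m; q_4 = 0.99 × 2.01 × 1.85 = 3.681 m³/s
w_5 = (10.6 − 7.4)/2 = 1.6 m; q_5 = 0.88 × 1.89 × 1.6 = 2.661 m³/s
w_6 = (12.6 − 8.6)/2 = 2 m; q_6 = 0.69 × 1.17 × 2 = 1.615 m³/s
w_7 = (13.4 − 10.6)/2 = 1.4 m; q_7 = 0.58 × 0.86 × 1.4 = 0.6983 m³/s
w_8 = (13.4 − 12.6)/2 = 0.4 m; q_8 = 0.56 × 0.61 × 0.4 = 0.1366 m³/s
Q = Σ qᵢ = 13.86 m³/s

13.9 m³/s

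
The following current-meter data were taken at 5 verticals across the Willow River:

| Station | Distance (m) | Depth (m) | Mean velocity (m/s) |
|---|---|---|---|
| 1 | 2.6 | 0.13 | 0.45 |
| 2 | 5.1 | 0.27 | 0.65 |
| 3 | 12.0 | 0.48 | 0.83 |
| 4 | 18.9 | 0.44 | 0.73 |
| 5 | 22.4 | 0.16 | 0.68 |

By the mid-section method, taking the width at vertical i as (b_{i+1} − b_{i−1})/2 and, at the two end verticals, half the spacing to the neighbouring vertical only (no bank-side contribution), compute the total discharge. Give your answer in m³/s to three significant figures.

w_1 = (5.1 − 2.6)/2 = 1.25 m; q_1 = 0.45 × 0.13 × 1.25 = 0.07313 m³/s
w_2 = (12.0 − 2.6)/2 = 4.7 m; q_2 = 0.65 × 0.27 × 4.7 = 0.8249 m³/s
w_3 = (18.9 − 5.1)/2 = 6.9 m; q_3 = 0.83 × 0.48 × 6.9 = 2.749 m³/s
w_4 = (22.4 − 12.0)/2 = 5.2 m; q_4 = 0.73 × 0.44 × 5.2 = 1.670 m³/s
w_5 = (22.4 − 18.9)/2 = 1.75 m; q_5 = 0.68 × 0.16 × 1.75 = 0.1904 m³/s
Q = Σ qᵢ = 5.508 m³/s

5.51 m³/s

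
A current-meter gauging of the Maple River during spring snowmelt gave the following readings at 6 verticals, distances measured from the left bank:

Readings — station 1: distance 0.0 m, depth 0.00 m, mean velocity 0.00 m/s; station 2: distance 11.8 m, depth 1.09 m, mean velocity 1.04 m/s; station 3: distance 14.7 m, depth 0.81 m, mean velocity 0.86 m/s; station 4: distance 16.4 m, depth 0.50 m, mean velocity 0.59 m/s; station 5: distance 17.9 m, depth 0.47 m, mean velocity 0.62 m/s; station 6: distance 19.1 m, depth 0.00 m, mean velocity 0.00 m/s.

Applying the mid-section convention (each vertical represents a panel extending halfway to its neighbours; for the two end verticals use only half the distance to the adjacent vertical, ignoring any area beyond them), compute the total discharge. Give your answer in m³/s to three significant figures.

10.8 m³/s

w_2 = (14.7 − 0.0)/2 = 7.35 m; q_2 = 1.04 × 1.09 × 7.35 = 8.332 m³/s
w_3 = (16.4 − 11.8)/2 = 2.3 m; q_3 = 0.86 × 0.81 × 2.3 = 1.602 m³/s
w_4 = (17.9 − 14.7)/2 = 1.6 m; q_4 = 0.59 × 0.50 × 1.6 = 0.4720 m³/s
w_5 = (19.1 − 16.4)/2 = 1.35 m; q_5 = 0.62 × 0.47 × 1.35 = 0.3934 m³/s
Stations 1, 6 contribute zero (depth or velocity is 0).
Q = Σ qᵢ = 10.80 m³/s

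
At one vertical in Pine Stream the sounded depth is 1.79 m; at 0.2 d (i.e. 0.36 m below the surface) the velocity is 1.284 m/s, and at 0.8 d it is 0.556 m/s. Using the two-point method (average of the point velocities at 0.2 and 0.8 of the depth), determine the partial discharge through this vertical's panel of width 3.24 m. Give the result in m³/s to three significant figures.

5.34 m³/s

v̄ = (1.284 + 0.556) / 2 = 0.9200 m/s
q = v̄ × d × w = 0.9200 × 1.79 × 3.24 = 5.336 m³/s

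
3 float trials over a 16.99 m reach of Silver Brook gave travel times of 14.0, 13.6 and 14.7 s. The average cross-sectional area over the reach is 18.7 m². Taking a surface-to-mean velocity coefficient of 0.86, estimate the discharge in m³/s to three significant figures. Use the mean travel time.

t̄ = (14.0 + 13.6 + 14.7) / 3 = 14.1 s
v_surface = L / t̄ = 16.99 / 14.1 = 1.205 m/s
v_mean = 0.86 × 1.205 = 1.036 m/s
Q = A × v_mean = 18.7 × 1.036 = 19.38 m³/s

19.4 m³/s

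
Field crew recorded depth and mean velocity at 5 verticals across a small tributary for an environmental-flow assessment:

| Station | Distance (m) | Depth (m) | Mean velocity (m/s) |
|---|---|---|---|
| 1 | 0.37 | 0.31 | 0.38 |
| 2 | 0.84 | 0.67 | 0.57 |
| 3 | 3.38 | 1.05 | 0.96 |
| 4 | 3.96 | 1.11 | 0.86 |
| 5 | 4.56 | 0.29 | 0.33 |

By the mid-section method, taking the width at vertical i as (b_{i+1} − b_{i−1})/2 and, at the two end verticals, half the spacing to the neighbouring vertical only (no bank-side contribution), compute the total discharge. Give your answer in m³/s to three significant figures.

2.77 m³/s

w_1 = (0.84 − 0.37)/2 = 0.235 m; q_1 = 0.38 × 0.31 × 0.235 = 0.02768 m³/s
w_2 = (3.38 − 0.37)/2 = 1.505 m; q_2 = 0.57 × 0.67 × 1.505 = 0.5748 m³/s
w_3 = (3.96 − 0.84)/2 = 1.56 m; q_3 = 0.96 × 1.05 × 1.56 = 1.572 m³/s
w_4 = (4.56 − 3.38)/2 = 0.59 m; q_4 = 0.86 × 1.11 × 0.59 = 0.5632 m³/s
w_5 = (4.56 − 3.96)/2 = 0.3 m; q_5 = 0.33 × 0.29 × 0.3 = 0.02871 m³/s
Q = Σ qᵢ = 2.767 m³/s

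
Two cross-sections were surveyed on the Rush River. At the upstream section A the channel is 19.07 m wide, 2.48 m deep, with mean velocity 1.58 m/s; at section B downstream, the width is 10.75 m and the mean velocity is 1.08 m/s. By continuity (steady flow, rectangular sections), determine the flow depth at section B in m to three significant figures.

6.44 m

Q = A₁V₁ = (19.07×2.48) × 1.58 = 74.72 m³/s
d₂ = Q/(b₂ V₂) = 74.72/(10.75×1.08) = 6.436 m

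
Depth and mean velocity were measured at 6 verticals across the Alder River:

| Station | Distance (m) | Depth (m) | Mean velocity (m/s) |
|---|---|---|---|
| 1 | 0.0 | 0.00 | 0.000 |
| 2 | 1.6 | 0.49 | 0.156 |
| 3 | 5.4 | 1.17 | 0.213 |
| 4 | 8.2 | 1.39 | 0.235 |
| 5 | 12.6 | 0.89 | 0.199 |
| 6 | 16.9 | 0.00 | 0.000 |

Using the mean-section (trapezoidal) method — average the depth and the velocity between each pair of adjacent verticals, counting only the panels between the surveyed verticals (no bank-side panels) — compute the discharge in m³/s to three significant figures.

2.69 m³/s

Panel 1-2: Δb = 1.6 m, d̄ = (0.00+0.49)/2 = 0.245, v̄ = (0.000+0.156)/2 = 0.078 → q = 1.6×0.245×0.078 = 0.03058 m³/s
Panel 2-3: Δb = 3.8 m, d̄ = (0.49+1.17)/2 = 0.83, v̄ = (0.156+0.213)/2 = 0.1845 → q = 3.8×0.83×0.1845 = 0.5819 m³/s
Panel 3-4: Δb = 2.8 m, d̄ = (1.17+1.39)/2 = 1.28, v̄ = (0.213+0.235)/2 = 0.224 → q = 2.8×1.28×0.224 = 0.8028 m³/s
Panel 4-5: Δb = 4.4 m, d̄ = (1.39+0.89)/2 = 1.14, v̄ = (0.235+0.199)/2 = 0.217 → q = 4.4×1.14×0.217 = 1.088 m³/s
Panel 5-6: Δb = 4.3 m, d̄ = (0.89+0.00)/2 = 0.445, v̄ = (0.199+0.000)/2 = 0.0995 → q = 4.3×0.445×0.0995 = 0.1904 m³/s
Q = Σ q = 2.694 m³/s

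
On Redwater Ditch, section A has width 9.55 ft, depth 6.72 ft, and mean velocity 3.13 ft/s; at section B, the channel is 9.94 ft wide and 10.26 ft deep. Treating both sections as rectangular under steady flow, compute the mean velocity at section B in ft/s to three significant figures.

1.97 ft/s

Q = A₁V₁ = (9.55×6.72) × 3.13 = 200.9 ft³/s
A₂ = 9.94 × 10.26 = 102.0 ft²
V₂ = Q/A₂ = 200.9/102.0 = 1.970 ft/s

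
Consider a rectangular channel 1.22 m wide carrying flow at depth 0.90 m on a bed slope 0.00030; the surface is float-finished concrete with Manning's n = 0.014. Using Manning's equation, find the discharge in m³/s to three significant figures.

0.692 m³/s

A = b·y = 1.22 × 0.90 = 1.098 m²
P = b + 2y = 1.22 + 2×0.90 = 3.020 m
R = A/P = 1.098/3.020 = 0.3636 m
Q = (1/n)·A·R^(2/3)·S^(1/2) = (1/0.014) × 1.098 × 0.3636^(2/3) × 0.00030^(1/2) = 0.6920 m³/s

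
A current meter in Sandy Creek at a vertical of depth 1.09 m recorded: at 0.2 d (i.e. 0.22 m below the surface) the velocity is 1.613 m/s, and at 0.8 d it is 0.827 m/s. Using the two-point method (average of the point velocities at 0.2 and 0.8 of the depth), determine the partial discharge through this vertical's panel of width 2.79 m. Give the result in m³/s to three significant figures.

3.71 m³/s

v̄ = (1.613 + 0.827) / 2 = 1.220 m/s
q = v̄ × d × w = 1.220 × 1.09 × 2.79 = 3.710 m³/s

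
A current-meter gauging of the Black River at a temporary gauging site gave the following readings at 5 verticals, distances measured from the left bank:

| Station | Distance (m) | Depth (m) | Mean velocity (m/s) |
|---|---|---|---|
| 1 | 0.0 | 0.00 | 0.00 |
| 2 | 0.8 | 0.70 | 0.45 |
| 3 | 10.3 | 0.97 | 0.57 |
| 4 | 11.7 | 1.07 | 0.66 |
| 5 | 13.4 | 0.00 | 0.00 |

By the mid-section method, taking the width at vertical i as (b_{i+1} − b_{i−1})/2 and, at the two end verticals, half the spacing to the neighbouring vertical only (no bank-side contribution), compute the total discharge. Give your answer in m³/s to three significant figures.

w_2 = (10.3 − 0.0)/2 = 5.15 m; q_2 = 0.45 × 0.70 × 5.15 = 1.622 m³/s
w_3 = (11.7 − 0.8)/2 = 5.45 m; q_3 = 0.57 × 0.97 × 5.45 = 3.013 m³/s
w_4 = (13.4 − 10.3)/2 = 1.55 m; q_4 = 0.66 × 1.07 × 1.55 = 1.095 m³/s
Stations 1, 5 contribute zero (depth or velocity is 0).
Q = Σ qᵢ = 5.730 m³/s

5.73 m³/s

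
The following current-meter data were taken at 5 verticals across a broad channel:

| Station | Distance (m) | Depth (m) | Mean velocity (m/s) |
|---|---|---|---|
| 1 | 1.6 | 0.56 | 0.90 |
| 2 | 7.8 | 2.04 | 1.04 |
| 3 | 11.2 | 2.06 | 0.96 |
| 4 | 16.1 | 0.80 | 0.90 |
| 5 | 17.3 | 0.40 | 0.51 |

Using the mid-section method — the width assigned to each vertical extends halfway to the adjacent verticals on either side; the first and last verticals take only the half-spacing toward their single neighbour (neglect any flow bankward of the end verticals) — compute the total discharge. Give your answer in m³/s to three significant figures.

w_1 = (7.8 − 1.6)/2 = 3.1 m; q_1 = 0.90 × 0.56 × 3.1 = 1.562 m³/s
w_2 = (11.2 − 1.6)/2 = 4.8 m; q_2 = 1.04 × 2.04 × 4.8 = 10.18 m³/s
w_3 = (16.1 − 7.8)/2 = 4.15 m; q_3 = 0.96 × 2.06 × 4.15 = 8.207 m³/s
w_4 = (17.3 − 11.2)/2 = 3.05 m; q_4 = 0.90 × 0.80 × 3.05 = 2.196 m³/s
w_5 = (17.3 − 16.1)/2 = 0.6 m; q_5 = 0.51 × 0.40 × 0.6 = 0.1224 m³/s
Q = Σ qᵢ = 22.27 m³/s

22.3 m³/s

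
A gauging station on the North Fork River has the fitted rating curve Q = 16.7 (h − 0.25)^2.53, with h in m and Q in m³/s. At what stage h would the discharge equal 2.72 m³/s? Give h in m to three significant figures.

h − h₀ = (Q/C)^(1/b) = (2.72/16.7)^(1/2.53) = 0.4881 m
h = 0.25 + 0.4881 = 0.7381 m

0.738 m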